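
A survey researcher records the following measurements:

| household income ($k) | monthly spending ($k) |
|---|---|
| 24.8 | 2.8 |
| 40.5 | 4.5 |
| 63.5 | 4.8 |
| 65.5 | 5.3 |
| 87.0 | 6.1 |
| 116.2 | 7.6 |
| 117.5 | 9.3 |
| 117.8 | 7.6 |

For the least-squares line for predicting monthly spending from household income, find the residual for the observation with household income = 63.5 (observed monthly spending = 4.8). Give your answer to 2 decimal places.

-0.34

n = 8, Σx = 632.8, Σy = 48, Σxy = 4305.49, Σx² = 59332.32
Sxx = Σx² − (Σx)²/n = 59332.32 − 50054.48 = 9277.84
Sxy = Σxy − (Σx)(Σy)/n = 4305.49 − 3796.8 = 508.69
b = Sxy/Sxx = 508.69/9277.84 = 0.054828
a = ȳ − b·x̄ = 6 − 0.054828·79.1 = 1.663066
ŷ(63.5) = 1.663066 + 0.054828·63.5 = 5.144675
residual = y − ŷ = 4.8 − 5.144675 = -0.344675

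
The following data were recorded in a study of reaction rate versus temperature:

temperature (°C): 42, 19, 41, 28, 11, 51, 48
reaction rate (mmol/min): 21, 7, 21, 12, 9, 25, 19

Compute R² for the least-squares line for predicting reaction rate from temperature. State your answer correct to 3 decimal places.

n = 7, Σx = 240, Σy = 114, Σxy = 4498, Σx² = 9616, Σy² = 2142
Sxx = Σx² − (Σx)²/n = 9616 − 8228.571429 = 1387.428571
Sxy = Σxy − (Σx)(Σy)/n = 4498 − 3908.571429 = 589.428571
Syy = Σy² − (Σy)²/n = 2142 − 1856.571429 = 285.428571
R² = Sxy²/(Sxx·Syy) = (589.428571)²/(1387.428571·285.428571) = 0.877312

0.877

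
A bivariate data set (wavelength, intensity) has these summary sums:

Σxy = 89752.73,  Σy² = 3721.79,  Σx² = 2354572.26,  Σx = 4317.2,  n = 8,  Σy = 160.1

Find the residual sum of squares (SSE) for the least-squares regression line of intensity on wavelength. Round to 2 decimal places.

Sxx = Σx² − (Σx)²/n = 2354572.26 − 2329776.98 = 24795.28
Sxy = Σxy − (Σx)(Σy)/n = 89752.73 − 86397.965 = 3354.765
Syy = Σy² − (Σy)²/n = 3721.79 − 3204.00125 = 517.78875
b = Sxy/Sxx = 3354.765/24795.28 = 0.135299
SSE = Syy − b·Sxy = 517.78875 − 0.135299·3354.765 = 63.893968

63.89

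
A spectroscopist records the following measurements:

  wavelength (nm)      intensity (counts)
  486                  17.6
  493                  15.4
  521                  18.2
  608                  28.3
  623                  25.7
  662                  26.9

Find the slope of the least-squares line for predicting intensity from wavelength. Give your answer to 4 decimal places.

n = 6, Σx = 3393, Σy = 132.1, Σxy = 76653.3, Σx² = 1946723
Sxx = Σx² − (Σx)²/n = 1946723 − 1918741.5 = 27981.5
Sxy = Σxy − (Σx)(Σy)/n = 76653.3 − 74702.55 = 1950.75
b = Sxy/Sxx = 1950.75/27981.5 = 0.069716

0.0697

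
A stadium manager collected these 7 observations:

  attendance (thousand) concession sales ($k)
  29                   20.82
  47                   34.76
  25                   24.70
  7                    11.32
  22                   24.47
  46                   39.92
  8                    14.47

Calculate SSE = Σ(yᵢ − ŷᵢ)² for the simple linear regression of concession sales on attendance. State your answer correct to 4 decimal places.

56.3925

n = 7, Σx = 184, Σy = 170.46, Σxy = 5424.66, Σx² = 6388, Σy² = 4781.7306
Sxx = Σx² − (Σx)²/n = 6388 − 4836.571429 = 1551.428571
Sxy = Σxy − (Σx)(Σy)/n = 5424.66 − 4480.662857 = 943.997143
Syy = Σy² − (Σy)²/n = 4781.7306 − 4150.944514 = 630.786086
b = Sxy/Sxx = 943.997143/1551.428571 = 0.608470
SSE = Syy − b·Sxy = 630.786086 − 0.608470·943.997143 = 56.392509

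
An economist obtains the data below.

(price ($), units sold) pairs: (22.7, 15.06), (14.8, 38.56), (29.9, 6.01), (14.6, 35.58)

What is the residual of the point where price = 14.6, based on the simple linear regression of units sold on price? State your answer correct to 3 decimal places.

-0.724

n = 4, Σx = 82, Σy = 95.21, Σxy = 1611.717, Σx² = 1841.5
Sxx = Σx² − (Σx)²/n = 1841.5 − 1681 = 160.5
Sxy = Σxy − (Σx)(Σy)/n = 1611.717 − 1951.805 = -340.088
b = Sxy/Sxx = -340.088/160.5 = -2.118928
a = ȳ − b·x̄ = 23.8025 − (-2.118928)·20.5 = 67.240531
ŷ(14.6) = 67.240531 + (-2.118928)·14.6 = 36.304177
residual = y − ŷ = 35.58 − 36.304177 = -0.724177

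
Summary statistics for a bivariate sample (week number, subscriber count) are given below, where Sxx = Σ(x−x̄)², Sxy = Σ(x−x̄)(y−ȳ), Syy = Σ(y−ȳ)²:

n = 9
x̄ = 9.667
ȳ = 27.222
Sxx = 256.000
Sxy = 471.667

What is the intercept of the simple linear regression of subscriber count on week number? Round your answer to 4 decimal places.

b = Sxy/Sxx = 471.667/256 = 1.842449
a = ȳ − b·x̄ = 27.222 − 1.842449·9.667 = 9.411043

9.4110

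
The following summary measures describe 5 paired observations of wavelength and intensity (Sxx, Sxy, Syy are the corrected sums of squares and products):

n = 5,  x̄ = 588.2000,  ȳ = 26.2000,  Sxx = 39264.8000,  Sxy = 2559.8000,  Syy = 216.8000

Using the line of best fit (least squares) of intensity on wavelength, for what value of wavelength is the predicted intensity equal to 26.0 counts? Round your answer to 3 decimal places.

b = Sxy/Sxx = 2559.8/39264.8 = 0.065193
a = ȳ − b·x̄ = 26.2 − 0.065193·588.2 = -12.146671
Set a + b·x = 26.0: x = (26.0 − (-12.146671)) / 0.065193 = 585.132198

585.132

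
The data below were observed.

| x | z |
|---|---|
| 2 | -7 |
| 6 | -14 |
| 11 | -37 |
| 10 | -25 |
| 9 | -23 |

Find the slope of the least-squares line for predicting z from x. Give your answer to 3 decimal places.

n = 5, Σx = 38, Σy = -106, Σxy = -962, Σx² = 342
Sxx = Σx² − (Σx)²/n = 342 − 288.8 = 53.2
Sxy = Σxy − (Σx)(Σy)/n = -962 − (-805.6) = -156.4
b = Sxy/Sxx = -156.4/53.2 = -2.939850

-2.940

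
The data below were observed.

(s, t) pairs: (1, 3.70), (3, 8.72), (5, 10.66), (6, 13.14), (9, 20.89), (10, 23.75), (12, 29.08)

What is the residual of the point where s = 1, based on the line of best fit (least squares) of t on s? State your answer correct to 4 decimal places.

0.7173

n = 7, Σx = 46, Σy = 109.94, Σxy = 936.47, Σx² = 396
Sxx = Σx² − (Σx)²/n = 396 − 302.285714 = 93.714286
Sxy = Σxy − (Σx)(Σy)/n = 936.47 − 722.462857 = 214.007143
b = Sxy/Sxx = 214.007143/93.714286 = 2.283613
a = ȳ − b·x̄ = 15.705714 − 2.283613·6.571429 = 0.699116
ŷ(1) = 0.699116 + 2.283613·1 = 2.982729
residual = y − ŷ = 3.70 − 2.982729 = 0.717271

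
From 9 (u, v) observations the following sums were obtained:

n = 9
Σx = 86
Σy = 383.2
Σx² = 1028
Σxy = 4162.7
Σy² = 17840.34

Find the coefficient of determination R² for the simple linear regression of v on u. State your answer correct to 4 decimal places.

Sxx = Σx² − (Σx)²/n = 1028 − 821.777778 = 206.222222
Sxy = Σxy − (Σx)(Σy)/n = 4162.7 − 3661.688889 = 501.011111
Syy = Σy² − (Σy)²/n = 17840.34 − 16315.804444 = 1524.535556
R² = Sxy²/(Sxx·Syy) = (501.011111)²/(206.222222·1524.535556) = 0.798402

0.7984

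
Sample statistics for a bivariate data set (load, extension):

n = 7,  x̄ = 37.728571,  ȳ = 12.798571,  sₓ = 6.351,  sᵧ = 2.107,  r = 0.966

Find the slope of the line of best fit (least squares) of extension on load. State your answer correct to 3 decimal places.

0.320

b = r · sᵧ/sₓ = 0.966 · 2.107/6.351 = 0.320479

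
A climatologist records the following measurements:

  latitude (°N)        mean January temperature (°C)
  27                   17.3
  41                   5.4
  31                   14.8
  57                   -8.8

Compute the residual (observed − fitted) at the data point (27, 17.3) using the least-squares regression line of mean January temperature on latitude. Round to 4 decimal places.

n = 4, Σx = 156, Σy = 28.7, Σxy = 645.7, Σx² = 6620
Sxx = Σx² − (Σx)²/n = 6620 − 6084 = 536
Sxy = Σxy − (Σx)(Σy)/n = 645.7 − 1119.3 = -473.6
b = Sxy/Sxx = -473.6/536 = -0.883582
a = ȳ − b·x̄ = 7.175 − (-0.883582)·39 = 41.634701
ŷ(27) = 41.634701 + (-0.883582)·27 = 17.777985
residual = y − ŷ = 17.3 − 17.777985 = -0.477985

-0.4780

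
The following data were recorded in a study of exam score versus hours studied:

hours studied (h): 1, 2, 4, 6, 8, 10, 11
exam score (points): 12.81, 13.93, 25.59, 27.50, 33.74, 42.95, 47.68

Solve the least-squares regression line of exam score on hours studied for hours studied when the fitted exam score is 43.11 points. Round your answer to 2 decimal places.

n = 7, Σx = 42, Σy = 204.2, Σxy = 1531.93, Σx² = 342
Sxx = Σx² − (Σx)²/n = 342 − 252 = 90
Sxy = Σxy − (Σx)(Σy)/n = 1531.93 − 1225.2 = 306.73
b = Sxy/Sxx = 306.73/90 = 3.408111
a = ȳ − b·x̄ = 29.171429 − 3.408111·6 = 8.722762
Set a + b·x = 43.11: x = (43.11 − 8.722762) / 3.408111 = 10.089823

10.09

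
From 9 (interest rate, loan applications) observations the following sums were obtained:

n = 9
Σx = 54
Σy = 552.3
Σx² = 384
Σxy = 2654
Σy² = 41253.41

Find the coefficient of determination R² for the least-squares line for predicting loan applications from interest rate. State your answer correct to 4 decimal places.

Sxx = Σx² − (Σx)²/n = 384 − 324 = 60
Sxy = Σxy − (Σx)(Σy)/n = 2654 − 3313.8 = -659.8
Syy = Σy² − (Σy)²/n = 41253.41 − 33892.81 = 7360.6
R² = Sxy²/(Sxx·Syy) = (-659.8)²/(60·7360.6) = 0.985735

0.9857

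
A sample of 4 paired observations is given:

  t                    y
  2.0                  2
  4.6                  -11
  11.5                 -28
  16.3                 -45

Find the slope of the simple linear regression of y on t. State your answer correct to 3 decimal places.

-3.119

n = 4, Σx = 34.4, Σy = -82, Σxy = -1102.1, Σx² = 423.1
Sxx = Σx² − (Σx)²/n = 423.1 − 295.84 = 127.26
Sxy = Σxy − (Σx)(Σy)/n = -1102.1 − (-705.2) = -396.9
b = Sxy/Sxx = -396.9/127.26 = -3.118812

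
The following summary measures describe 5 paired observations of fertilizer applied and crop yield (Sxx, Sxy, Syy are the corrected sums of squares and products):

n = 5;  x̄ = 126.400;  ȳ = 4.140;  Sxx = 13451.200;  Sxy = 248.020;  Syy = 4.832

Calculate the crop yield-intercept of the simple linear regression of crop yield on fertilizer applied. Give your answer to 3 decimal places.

b = Sxy/Sxx = 248.02/13451.2 = 0.018439
a = ȳ − b·x̄ = 4.14 − 0.018439·126.4 = 1.809373

1.809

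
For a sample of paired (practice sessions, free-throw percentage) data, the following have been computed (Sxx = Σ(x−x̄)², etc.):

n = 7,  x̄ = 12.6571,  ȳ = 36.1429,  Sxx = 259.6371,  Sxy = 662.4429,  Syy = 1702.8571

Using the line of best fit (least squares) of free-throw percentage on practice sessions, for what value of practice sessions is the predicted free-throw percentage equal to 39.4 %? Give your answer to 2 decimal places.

b = Sxy/Sxx = 662.4429/259.6371 = 2.551418
a = ȳ − b·x̄ = 36.1429 − 2.551418·12.6571 = 3.849341
Set a + b·x = 39.4: x = (39.4 − 3.849341) / 2.551418 = 13.933684

13.93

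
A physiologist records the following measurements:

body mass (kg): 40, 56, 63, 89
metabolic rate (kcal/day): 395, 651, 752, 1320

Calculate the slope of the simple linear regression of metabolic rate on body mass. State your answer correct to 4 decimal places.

n = 4, Σx = 248, Σy = 3118, Σxy = 217112, Σx² = 16626
Sxx = Σx² − (Σx)²/n = 16626 − 15376 = 1250
Sxy = Σxy − (Σx)(Σy)/n = 217112 − 193316 = 23796
b = Sxy/Sxx = 23796/1250 = 19.0368

19.0368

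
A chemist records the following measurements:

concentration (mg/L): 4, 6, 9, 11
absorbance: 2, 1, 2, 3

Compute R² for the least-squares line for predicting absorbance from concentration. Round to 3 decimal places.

n = 4, Σx = 30, Σy = 8, Σxy = 65, Σx² = 254, Σy² = 18
Sxx = Σx² − (Σx)²/n = 254 − 225 = 29
Sxy = Σxy − (Σx)(Σy)/n = 65 − 60 = 5
Syy = Σy² − (Σy)²/n = 18 − 16 = 2
R² = Sxy²/(Sxx·Syy) = (5)²/(29·2) = 0.431034

0.431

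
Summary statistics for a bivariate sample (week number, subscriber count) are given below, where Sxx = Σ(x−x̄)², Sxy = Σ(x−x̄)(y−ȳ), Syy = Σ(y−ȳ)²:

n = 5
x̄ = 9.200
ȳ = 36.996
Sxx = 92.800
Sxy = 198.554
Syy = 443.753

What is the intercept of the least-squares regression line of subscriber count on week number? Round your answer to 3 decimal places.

b = Sxy/Sxx = 198.554/92.8 = 2.139591
a = ȳ − b·x̄ = 36.996 − 2.139591·9.2 = 17.311767

17.312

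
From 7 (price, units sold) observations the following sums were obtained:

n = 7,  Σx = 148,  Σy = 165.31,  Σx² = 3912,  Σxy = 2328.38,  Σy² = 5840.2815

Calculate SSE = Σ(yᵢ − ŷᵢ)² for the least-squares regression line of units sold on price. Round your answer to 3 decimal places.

Sxx = Σx² − (Σx)²/n = 3912 − 3129.142857 = 782.857143
Sxy = Σxy − (Σx)(Σy)/n = 2328.38 − 3495.125714 = -1166.745714
Syy = Σy² − (Σy)²/n = 5840.2815 − 3903.913729 = 1936.367771
b = Sxy/Sxx = -1166.745714/782.857143 = -1.490369
SSE = Syy − b·Sxy = 1936.367771 − (-1.490369)·(-1166.745714) = 197.486579

197.487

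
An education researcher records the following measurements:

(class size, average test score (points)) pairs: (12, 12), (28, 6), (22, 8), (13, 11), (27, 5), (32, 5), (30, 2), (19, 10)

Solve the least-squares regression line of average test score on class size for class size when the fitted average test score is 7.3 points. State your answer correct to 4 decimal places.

n = 8, Σx = 183, Σy = 59, Σxy = 1176, Σx² = 4595
Sxx = Σx² − (Σx)²/n = 4595 − 4186.125 = 408.875
Sxy = Σxy − (Σx)(Σy)/n = 1176 − 1349.625 = -173.625
b = Sxy/Sxx = -173.625/408.875 = -0.424641
a = ȳ − b·x̄ = 7.375 − (-0.424641)·22.875 = 17.088658
Set a + b·x = 7.3: x = (7.3 − 17.088658) / (-0.424641) = 23.051620

23.0516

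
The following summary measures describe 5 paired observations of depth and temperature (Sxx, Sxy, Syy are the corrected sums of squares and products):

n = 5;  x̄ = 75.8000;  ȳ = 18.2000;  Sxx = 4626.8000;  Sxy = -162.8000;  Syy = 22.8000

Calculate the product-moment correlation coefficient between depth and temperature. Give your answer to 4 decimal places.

-0.5012

r = Sxy/√(Sxx·Syy) = -162.8/√(105491.04) = -162.8/324.793842 = -0.501241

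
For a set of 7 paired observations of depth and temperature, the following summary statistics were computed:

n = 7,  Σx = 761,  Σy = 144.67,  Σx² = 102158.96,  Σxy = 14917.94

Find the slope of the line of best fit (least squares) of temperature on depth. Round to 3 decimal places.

-0.042

Sxx = Σx² − (Σx)²/n = 102158.96 − 82731.571429 = 19427.388571
Sxy = Σxy − (Σx)(Σy)/n = 14917.94 − 15727.695714 = -809.755714
b = Sxy/Sxx = -809.755714/19427.388571 = -0.041681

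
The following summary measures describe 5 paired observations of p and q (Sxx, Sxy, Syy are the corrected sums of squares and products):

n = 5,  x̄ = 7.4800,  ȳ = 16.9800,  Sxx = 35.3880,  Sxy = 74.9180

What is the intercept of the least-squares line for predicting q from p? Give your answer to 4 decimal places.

b = Sxy/Sxx = 74.918/35.388 = 2.117045
a = ȳ − b·x̄ = 16.98 − 2.117045·7.48 = 1.144501

1.1445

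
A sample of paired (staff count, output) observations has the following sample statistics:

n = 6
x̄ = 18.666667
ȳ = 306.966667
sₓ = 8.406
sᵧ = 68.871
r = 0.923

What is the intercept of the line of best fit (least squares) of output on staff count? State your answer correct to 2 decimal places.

165.81

b = r · sᵧ/sₓ = 0.923 · 68.871/8.406 = 7.562209
a = ȳ − b·x̄ = 306.966667 − 7.562209·18.666667 = 165.805421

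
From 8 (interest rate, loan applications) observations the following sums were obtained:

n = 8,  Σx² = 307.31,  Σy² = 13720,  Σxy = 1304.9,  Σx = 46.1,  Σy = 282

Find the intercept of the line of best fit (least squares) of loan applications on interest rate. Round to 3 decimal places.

Sxx = Σx² − (Σx)²/n = 307.31 − 265.65125 = 41.65875
Sxy = Σxy − (Σx)(Σy)/n = 1304.9 − 1625.025 = -320.125
b = Sxy/Sxx = -320.125/41.65875 = -7.684460
a = ȳ − b·x̄ = 35.25 − (-7.684460)·5.7625 = 79.531701

79.532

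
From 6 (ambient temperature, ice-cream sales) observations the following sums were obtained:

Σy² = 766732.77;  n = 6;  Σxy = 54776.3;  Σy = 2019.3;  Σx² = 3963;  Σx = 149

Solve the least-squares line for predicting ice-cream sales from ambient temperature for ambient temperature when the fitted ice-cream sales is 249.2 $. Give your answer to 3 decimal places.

Sxx = Σx² − (Σx)²/n = 3963 − 3700.166667 = 262.833333
Sxy = Σxy − (Σx)(Σy)/n = 54776.3 − 50145.95 = 4630.35
b = Sxy/Sxx = 4630.35/262.833333 = 17.617058
a = ȳ − b·x̄ = 336.55 − 17.617058·24.833333 = -100.940266
Set a + b·x = 249.2: x = (249.2 − (-100.940266)) / 17.617058 = 19.875071

19.875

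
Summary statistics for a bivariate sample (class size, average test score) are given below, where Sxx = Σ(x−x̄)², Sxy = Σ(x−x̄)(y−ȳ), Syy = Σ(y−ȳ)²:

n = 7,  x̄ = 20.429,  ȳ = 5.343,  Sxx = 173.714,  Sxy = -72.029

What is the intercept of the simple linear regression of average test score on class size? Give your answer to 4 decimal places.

13.8137

b = Sxy/Sxx = -72.029/173.714 = -0.414641
a = ȳ − b·x̄ = 5.343 − (-0.414641)·20.429 = 13.813707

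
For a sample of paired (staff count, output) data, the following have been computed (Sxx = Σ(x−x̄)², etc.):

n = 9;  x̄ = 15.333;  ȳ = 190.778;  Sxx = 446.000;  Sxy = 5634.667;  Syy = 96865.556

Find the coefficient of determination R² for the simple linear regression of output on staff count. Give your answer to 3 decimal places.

0.735

R² = Sxy²/(Sxx·Syy) = (5634.667)²/(446·96865.556) = 0.734907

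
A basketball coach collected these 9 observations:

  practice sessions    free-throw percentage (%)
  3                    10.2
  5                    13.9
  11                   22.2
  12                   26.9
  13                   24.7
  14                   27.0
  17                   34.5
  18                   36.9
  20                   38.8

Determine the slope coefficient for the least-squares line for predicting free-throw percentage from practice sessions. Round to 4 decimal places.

n = 9, Σx = 113, Σy = 235.1, Σxy = 3392.9, Σx² = 1677
Sxx = Σx² − (Σx)²/n = 1677 − 1418.777778 = 258.222222
Sxy = Σxy − (Σx)(Σy)/n = 3392.9 − 2951.811111 = 441.088889
b = Sxy/Sxx = 441.088889/258.222222 = 1.708176

1.7082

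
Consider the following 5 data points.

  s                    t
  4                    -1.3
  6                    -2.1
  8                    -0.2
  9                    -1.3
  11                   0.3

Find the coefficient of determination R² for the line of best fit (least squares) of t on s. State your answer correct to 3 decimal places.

n = 5, Σx = 38, Σy = -4.6, Σxy = -27.8, Σx² = 318, Σy² = 7.92
Sxx = Σx² − (Σx)²/n = 318 − 288.8 = 29.2
Sxy = Σxy − (Σx)(Σy)/n = -27.8 − (-34.96) = 7.16
Syy = Σy² − (Σy)²/n = 7.92 − 4.232 = 3.688
R² = Sxy²/(Sxx·Syy) = (7.16)²/(29.2·3.688) = 0.476050

0.476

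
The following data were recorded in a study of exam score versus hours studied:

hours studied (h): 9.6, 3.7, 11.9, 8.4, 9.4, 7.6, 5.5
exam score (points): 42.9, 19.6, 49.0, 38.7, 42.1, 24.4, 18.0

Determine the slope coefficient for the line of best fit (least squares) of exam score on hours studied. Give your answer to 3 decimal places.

4.282

n = 7, Σx = 56.1, Σy = 234.7, Σxy = 2072.72, Σx² = 494.39
Sxx = Σx² − (Σx)²/n = 494.39 − 449.601429 = 44.788571
Sxy = Σxy − (Σx)(Σy)/n = 2072.72 − 1880.952857 = 191.767143
b = Sxy/Sxx = 191.767143/44.788571 = 4.281609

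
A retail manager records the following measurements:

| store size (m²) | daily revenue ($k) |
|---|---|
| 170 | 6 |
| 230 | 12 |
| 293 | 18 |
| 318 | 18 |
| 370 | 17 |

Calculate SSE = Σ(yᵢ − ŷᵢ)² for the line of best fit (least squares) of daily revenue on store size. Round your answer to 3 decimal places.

n = 5, Σx = 1381, Σy = 71, Σxy = 21068, Σx² = 405673, Σy² = 1117
Sxx = Σx² − (Σx)²/n = 405673 − 381432.2 = 24240.8
Sxy = Σxy − (Σx)(Σy)/n = 21068 − 19610.2 = 1457.8
Syy = Σy² − (Σy)²/n = 1117 − 1008.2 = 108.8
b = Sxy/Sxx = 1457.8/24240.8 = 0.060138
SSE = Syy − b·Sxy = 108.8 − 0.060138·1457.8 = 21.130416

21.130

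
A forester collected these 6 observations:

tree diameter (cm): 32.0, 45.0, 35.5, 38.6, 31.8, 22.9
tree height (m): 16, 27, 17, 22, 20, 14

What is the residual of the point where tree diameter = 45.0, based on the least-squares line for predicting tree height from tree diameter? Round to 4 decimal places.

1.5589

n = 6, Σx = 205.8, Σy = 116, Σxy = 4136.3, Σx² = 7334.86
Sxx = Σx² − (Σx)²/n = 7334.86 − 7058.94 = 275.92
Sxy = Σxy − (Σx)(Σy)/n = 4136.3 − 3978.8 = 157.5
b = Sxy/Sxx = 157.5/275.92 = 0.570818
a = ȳ − b·x̄ = 19.333333 − 0.570818·34.3 = -0.245711
ŷ(45.0) = -0.245711 + 0.570818·45 = 25.441082
residual = y − ŷ = 27 − 25.441082 = 1.558918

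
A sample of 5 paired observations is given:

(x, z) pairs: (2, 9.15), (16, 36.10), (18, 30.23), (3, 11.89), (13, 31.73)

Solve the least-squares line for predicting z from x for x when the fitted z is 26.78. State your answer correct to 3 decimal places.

n = 5, Σx = 52, Σy = 119.1, Σxy = 1588.2, Σx² = 762
Sxx = Σx² − (Σx)²/n = 762 − 540.8 = 221.2
Sxy = Σxy − (Σx)(Σy)/n = 1588.2 − 1238.64 = 349.56
b = Sxy/Sxx = 349.56/221.2 = 1.580289
a = ȳ − b·x̄ = 23.82 − 1.580289·10.4 = 7.384991
Set a + b·x = 26.78: x = (26.78 − 7.384991) / 1.580289 = 12.273075

12.273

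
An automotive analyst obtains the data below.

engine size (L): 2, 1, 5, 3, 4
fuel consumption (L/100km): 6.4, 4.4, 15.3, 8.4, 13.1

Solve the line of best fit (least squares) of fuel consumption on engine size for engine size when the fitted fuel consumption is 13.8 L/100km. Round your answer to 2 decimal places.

n = 5, Σx = 15, Σy = 47.6, Σxy = 171.3, Σx² = 55
Sxx = Σx² − (Σx)²/n = 55 − 45 = 10
Sxy = Σxy − (Σx)(Σy)/n = 171.3 − 142.8 = 28.5
b = Sxy/Sxx = 28.5/10 = 2.85
a = ȳ − b·x̄ = 9.52 − 2.85·3 = 0.97
Set a + b·x = 13.8: x = (13.8 − 0.97) / 2.85 = 4.501754

4.50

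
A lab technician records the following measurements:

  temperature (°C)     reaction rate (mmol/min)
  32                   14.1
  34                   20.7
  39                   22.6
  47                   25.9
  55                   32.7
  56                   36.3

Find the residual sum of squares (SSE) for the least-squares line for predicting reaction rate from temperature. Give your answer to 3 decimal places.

n = 6, Σx = 263, Σy = 152.3, Σxy = 7085, Σx² = 12071, Σy² = 4195.85
Sxx = Σx² − (Σx)²/n = 12071 − 11528.166667 = 542.833333
Sxy = Σxy − (Σx)(Σy)/n = 7085 − 6675.816667 = 409.183333
Syy = Σy² − (Σy)²/n = 4195.85 − 3865.881667 = 329.968333
b = Sxy/Sxx = 409.183333/542.833333 = 0.753792
SSE = Syy − b·Sxy = 329.968333 − 0.753792·409.183333 = 21.529278

21.529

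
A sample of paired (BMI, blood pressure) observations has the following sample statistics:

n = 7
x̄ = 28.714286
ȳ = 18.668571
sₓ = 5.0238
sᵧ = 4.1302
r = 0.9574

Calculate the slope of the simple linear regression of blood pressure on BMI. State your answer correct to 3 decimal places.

0.787

b = r · sᵧ/sₓ = 0.9574 · 4.1302/5.0238 = 0.787104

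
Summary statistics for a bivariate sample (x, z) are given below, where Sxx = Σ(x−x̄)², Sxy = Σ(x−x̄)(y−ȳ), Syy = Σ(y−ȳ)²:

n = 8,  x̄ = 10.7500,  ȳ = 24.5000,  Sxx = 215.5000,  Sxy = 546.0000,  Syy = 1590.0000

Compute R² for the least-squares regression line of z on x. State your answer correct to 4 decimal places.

R² = Sxy²/(Sxx·Syy) = (546)²/(215.5·1590) = 0.870043

0.8700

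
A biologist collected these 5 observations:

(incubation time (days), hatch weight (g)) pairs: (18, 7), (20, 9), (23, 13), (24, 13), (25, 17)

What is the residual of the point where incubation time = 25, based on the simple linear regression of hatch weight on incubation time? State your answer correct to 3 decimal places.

n = 5, Σx = 110, Σy = 59, Σxy = 1342, Σx² = 2454
Sxx = Σx² − (Σx)²/n = 2454 − 2420 = 34
Sxy = Σxy − (Σx)(Σy)/n = 1342 − 1298 = 44
b = Sxy/Sxx = 44/34 = 1.294118
a = ȳ − b·x̄ = 11.8 − 1.294118·22 = -16.670588
ŷ(25) = -16.670588 + 1.294118·25 = 15.682353
residual = y − ŷ = 17 − 15.682353 = 1.317647

1.318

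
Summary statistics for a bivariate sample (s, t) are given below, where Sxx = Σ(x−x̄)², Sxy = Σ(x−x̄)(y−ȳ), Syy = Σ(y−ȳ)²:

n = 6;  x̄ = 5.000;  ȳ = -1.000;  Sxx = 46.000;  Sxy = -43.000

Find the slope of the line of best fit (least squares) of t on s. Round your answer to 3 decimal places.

b = Sxy/Sxx = -43/46 = -0.934783

-0.935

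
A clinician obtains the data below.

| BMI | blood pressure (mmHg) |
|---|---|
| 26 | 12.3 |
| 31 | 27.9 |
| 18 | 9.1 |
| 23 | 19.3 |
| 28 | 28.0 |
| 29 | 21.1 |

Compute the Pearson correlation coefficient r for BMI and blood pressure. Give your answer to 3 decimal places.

n = 6, Σx = 155, Σy = 117.7, Σxy = 3188.3, Σx² = 4115, Σy² = 2614.21
Sxx = Σx² − (Σx)²/n = 4115 − 4004.166667 = 110.833333
Sxy = Σxy − (Σx)(Σy)/n = 3188.3 − 3040.583333 = 147.716667
Syy = Σy² − (Σy)²/n = 2614.21 − 2308.881667 = 305.328333
r = Sxy/√(Sxx·Syy) = 147.716667/√(33840.556944) = 147.716667/183.958030 = 0.802991

0.803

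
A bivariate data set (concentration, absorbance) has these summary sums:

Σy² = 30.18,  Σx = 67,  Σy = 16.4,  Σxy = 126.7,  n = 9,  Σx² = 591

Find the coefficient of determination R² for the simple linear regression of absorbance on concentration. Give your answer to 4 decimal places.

Sxx = Σx² − (Σx)²/n = 591 − 498.777778 = 92.222222
Sxy = Σxy − (Σx)(Σy)/n = 126.7 − 122.088889 = 4.611111
Syy = Σy² − (Σy)²/n = 30.18 − 29.884444 = 0.295556
R² = Sxy²/(Sxx·Syy) = (4.611111)²/(92.222222·0.295556) = 0.780075

0.7801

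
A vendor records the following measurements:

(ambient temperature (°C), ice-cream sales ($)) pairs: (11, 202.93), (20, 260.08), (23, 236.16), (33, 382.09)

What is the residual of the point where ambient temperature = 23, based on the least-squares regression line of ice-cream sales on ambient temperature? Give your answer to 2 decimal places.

-44.07

n = 4, Σx = 87, Σy = 1081.26, Σxy = 25474.48, Σx² = 2139
Sxx = Σx² − (Σx)²/n = 2139 − 1892.25 = 246.75
Sxy = Σxy − (Σx)(Σy)/n = 25474.48 − 23517.405 = 1957.075
b = Sxy/Sxx = 1957.075/246.75 = 7.931408
a = ȳ − b·x̄ = 270.315 − 7.931408·21.75 = 97.806869
ŷ(23) = 97.806869 + 7.931408·23 = 280.229260
residual = y − ŷ = 236.16 − 280.229260 = -44.069260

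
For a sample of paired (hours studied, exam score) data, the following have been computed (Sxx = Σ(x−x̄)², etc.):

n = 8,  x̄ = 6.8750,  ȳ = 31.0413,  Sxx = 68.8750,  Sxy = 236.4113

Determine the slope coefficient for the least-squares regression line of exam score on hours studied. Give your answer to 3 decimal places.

3.432

b = Sxy/Sxx = 236.4113/68.875 = 3.432469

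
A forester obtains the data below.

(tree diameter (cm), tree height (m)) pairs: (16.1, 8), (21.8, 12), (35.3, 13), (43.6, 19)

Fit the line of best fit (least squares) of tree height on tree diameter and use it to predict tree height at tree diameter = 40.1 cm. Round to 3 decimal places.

n = 4, Σx = 116.8, Σy = 52, Σxy = 1677.7, Σx² = 3881.5
Sxx = Σx² − (Σx)²/n = 3881.5 − 3410.56 = 470.94
Sxy = Σxy − (Σx)(Σy)/n = 1677.7 − 1518.4 = 159.3
b = Sxy/Sxx = 159.3/470.94 = 0.338260
a = ȳ − b·x̄ = 13 − 0.338260·29.2 = 3.122818
ŷ(40.1) = a + b·40.1 = 3.122818 + 0.338260·40.1 = 16.687030

16.687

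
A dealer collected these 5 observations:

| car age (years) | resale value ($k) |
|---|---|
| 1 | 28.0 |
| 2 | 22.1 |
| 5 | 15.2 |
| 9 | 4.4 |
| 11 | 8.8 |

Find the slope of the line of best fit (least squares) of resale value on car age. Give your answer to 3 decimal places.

-2.061

n = 5, Σx = 28, Σy = 78.5, Σxy = 284.6, Σx² = 232
Sxx = Σx² − (Σx)²/n = 232 − 156.8 = 75.2
Sxy = Σxy − (Σx)(Σy)/n = 284.6 − 439.6 = -155
b = Sxy/Sxx = -155/75.2 = -2.061170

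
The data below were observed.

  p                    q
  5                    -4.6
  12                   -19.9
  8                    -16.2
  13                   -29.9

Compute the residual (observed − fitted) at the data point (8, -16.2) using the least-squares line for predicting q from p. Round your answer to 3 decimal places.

-2.552

n = 4, Σx = 38, Σy = -70.6, Σxy = -780.1, Σx² = 402
Sxx = Σx² − (Σx)²/n = 402 − 361 = 41
Sxy = Σxy − (Σx)(Σy)/n = -780.1 − (-670.7) = -109.4
b = Sxy/Sxx = -109.4/41 = -2.668293
a = ȳ − b·x̄ = -17.65 − (-2.668293)·9.5 = 7.698780
ŷ(8) = 7.698780 + (-2.668293)·8 = -13.647561
residual = y − ŷ = -16.2 − (-13.647561) = -2.552439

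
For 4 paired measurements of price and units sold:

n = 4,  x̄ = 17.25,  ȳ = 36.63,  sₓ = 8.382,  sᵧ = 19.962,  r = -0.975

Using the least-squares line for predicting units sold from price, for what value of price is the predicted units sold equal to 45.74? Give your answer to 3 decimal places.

b = r · sᵧ/sₓ = -0.975 · 19.962/8.382 = -2.321994
a = ȳ − b·x̄ = 36.63 − (-2.321994)·17.25 = 76.684389
Set a + b·x = 45.74: x = (45.74 − 76.684389) / (-2.321994) = 13.326647

13.327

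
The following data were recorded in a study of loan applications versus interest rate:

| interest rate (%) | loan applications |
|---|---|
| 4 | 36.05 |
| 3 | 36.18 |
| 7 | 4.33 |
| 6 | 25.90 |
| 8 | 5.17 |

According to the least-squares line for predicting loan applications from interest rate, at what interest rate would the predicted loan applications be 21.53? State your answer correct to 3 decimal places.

5.599

n = 5, Σx = 28, Σy = 107.63, Σxy = 479.81, Σx² = 174
Sxx = Σx² − (Σx)²/n = 174 − 156.8 = 17.2
Sxy = Σxy − (Σx)(Σy)/n = 479.81 − 602.728 = -122.918
b = Sxy/Sxx = -122.918/17.2 = -7.146395
a = ȳ − b·x̄ = 21.526 − (-7.146395)·5.6 = 61.545814
Set a + b·x = 21.53: x = (21.53 − 61.545814) / (-7.146395) = 5.599440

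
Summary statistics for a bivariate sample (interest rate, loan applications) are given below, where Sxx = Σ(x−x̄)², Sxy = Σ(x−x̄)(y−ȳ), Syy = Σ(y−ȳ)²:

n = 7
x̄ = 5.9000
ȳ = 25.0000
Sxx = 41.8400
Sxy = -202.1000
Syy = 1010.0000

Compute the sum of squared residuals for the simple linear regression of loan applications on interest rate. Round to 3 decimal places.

33.795

b = Sxy/Sxx = -202.1/41.84 = -4.830306
SSE = Syy − b·Sxy = 1010 − (-4.830306)·(-202.1) = 33.795172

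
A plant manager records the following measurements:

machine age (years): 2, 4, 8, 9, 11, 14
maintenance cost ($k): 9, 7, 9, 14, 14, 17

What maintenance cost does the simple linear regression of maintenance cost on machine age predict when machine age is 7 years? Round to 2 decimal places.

n = 6, Σx = 48, Σy = 70, Σxy = 636, Σx² = 482
Sxx = Σx² − (Σx)²/n = 482 − 384 = 98
Sxy = Σxy − (Σx)(Σy)/n = 636 − 560 = 76
b = Sxy/Sxx = 76/98 = 0.775510
a = ȳ − b·x̄ = 11.666667 − 0.775510·8 = 5.462585
ŷ(7) = a + b·7 = 5.462585 + 0.775510·7 = 10.891156

10.89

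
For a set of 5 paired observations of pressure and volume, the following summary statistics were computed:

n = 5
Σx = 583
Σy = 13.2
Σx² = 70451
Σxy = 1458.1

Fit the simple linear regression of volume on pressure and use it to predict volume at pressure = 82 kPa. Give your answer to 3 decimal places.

3.773

Sxx = Σx² − (Σx)²/n = 70451 − 67977.8 = 2473.2
Sxy = Σxy − (Σx)(Σy)/n = 1458.1 − 1539.12 = -81.02
b = Sxy/Sxx = -81.02/2473.2 = -0.032759
a = ȳ − b·x̄ = 2.64 − (-0.032759)·116.6 = 6.459720
ŷ(82) = a + b·82 = 6.459720 + (-0.032759)·82 = 3.773468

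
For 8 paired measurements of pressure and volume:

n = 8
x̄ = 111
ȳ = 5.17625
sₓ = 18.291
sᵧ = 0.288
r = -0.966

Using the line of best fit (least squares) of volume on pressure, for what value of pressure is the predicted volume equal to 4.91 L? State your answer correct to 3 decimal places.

b = r · sᵧ/sₓ = -0.966 · 0.288/18.291 = -0.015210
a = ȳ − b·x̄ = 5.17625 − (-0.015210)·111 = 6.864571
Set a + b·x = 4.91: x = (4.91 − 6.864571) / (-0.015210) = 128.504812

128.505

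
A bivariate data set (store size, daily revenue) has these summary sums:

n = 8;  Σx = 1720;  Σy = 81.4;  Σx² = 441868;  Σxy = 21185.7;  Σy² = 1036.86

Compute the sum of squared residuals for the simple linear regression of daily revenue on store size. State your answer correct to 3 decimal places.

Sxx = Σx² − (Σx)²/n = 441868 − 369800 = 72068
Sxy = Σxy − (Σx)(Σy)/n = 21185.7 − 17501 = 3684.7
Syy = Σy² − (Σy)²/n = 1036.86 − 828.245 = 208.615
b = Sxy/Sxx = 3684.7/72068 = 0.051128
SSE = Syy − b·Sxy = 208.615 − 0.051128·3684.7 = 20.223285

20.223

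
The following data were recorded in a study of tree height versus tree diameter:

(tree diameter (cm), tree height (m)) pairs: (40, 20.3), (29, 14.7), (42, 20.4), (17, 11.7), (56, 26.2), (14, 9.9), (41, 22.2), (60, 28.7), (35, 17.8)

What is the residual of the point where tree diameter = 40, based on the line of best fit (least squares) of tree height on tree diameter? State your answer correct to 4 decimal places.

n = 9, Σx = 334, Σy = 171.9, Σxy = 7155, Σx² = 14332
Sxx = Σx² − (Σx)²/n = 14332 − 12395.111111 = 1936.888889
Sxy = Σxy − (Σx)(Σy)/n = 7155 − 6379.4 = 775.6
b = Sxy/Sxx = 775.6/1936.888889 = 0.400436
a = ȳ − b·x̄ = 19.1 − 0.400436·37.111111 = 4.239376
ŷ(40) = 4.239376 + 0.400436·40 = 20.256815
residual = y − ŷ = 20.3 − 20.256815 = 0.043185

0.0432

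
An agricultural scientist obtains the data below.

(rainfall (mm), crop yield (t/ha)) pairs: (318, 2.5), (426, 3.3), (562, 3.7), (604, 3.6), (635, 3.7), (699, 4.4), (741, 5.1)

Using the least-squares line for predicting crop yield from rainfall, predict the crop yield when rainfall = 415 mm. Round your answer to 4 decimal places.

2.9757

n = 7, Σx = 3985, Σy = 26.3, Σxy = 15658.8, Σx² = 2404167
Sxx = Σx² − (Σx)²/n = 2404167 − 2268603.571429 = 135563.428571
Sxy = Σxy − (Σx)(Σy)/n = 15658.8 − 14972.214286 = 686.585714
b = Sxy/Sxx = 686.585714/135563.428571 = 0.005065
a = ȳ − b·x̄ = 3.757143 − 0.005065·569.285714 = 0.873892
ŷ(415) = a + b·415 = 0.873892 + 0.005065·415 = 2.975735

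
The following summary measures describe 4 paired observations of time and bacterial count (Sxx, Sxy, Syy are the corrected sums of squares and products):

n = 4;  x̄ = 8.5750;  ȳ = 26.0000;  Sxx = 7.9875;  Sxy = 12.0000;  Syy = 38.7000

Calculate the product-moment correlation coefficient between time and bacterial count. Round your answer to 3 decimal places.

r = Sxy/√(Sxx·Syy) = 12/√(309.11625) = 12/17.581702 = 0.682528

0.683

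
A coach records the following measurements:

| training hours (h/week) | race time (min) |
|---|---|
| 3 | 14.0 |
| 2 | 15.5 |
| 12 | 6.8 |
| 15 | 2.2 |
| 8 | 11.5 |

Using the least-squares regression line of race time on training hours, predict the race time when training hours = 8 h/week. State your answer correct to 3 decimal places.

n = 5, Σx = 40, Σy = 50, Σxy = 279.6, Σx² = 446
Sxx = Σx² − (Σx)²/n = 446 − 320 = 126
Sxy = Σxy − (Σx)(Σy)/n = 279.6 − 400 = -120.4
b = Sxy/Sxx = -120.4/126 = -0.955556
a = ȳ − b·x̄ = 10 − (-0.955556)·8 = 17.644444
ŷ(8) = a + b·8 = 17.644444 + (-0.955556)·8 = 10

10.000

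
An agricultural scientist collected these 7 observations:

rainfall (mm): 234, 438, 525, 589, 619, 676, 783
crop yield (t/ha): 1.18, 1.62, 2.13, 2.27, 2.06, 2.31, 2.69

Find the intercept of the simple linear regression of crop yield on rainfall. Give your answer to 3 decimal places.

0.544

n = 7, Σx = 3864, Σy = 14.26, Σxy = 8383.93, Σx² = 2322372
Sxx = Σx² − (Σx)²/n = 2322372 − 2132928 = 189444
Sxy = Σxy − (Σx)(Σy)/n = 8383.93 − 7871.52 = 512.41
b = Sxy/Sxx = 512.41/189444 = 0.002705
a = ȳ − b·x̄ = 2.037143 − 0.002705·552 = 0.544088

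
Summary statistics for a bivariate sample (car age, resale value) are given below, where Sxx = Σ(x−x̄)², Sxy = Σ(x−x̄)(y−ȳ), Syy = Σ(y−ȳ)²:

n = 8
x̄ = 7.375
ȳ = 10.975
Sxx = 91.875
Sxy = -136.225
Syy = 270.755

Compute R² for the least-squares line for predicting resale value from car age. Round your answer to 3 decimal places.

R² = Sxy²/(Sxx·Syy) = (-136.225)²/(91.875·270.755) = 0.746002

0.746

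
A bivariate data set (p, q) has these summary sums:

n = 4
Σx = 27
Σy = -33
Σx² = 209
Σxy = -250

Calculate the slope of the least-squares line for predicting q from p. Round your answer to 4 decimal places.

-1.0187

Sxx = Σx² − (Σx)²/n = 209 − 182.25 = 26.75
Sxy = Σxy − (Σx)(Σy)/n = -250 − (-222.75) = -27.25
b = Sxy/Sxx = -27.25/26.75 = -1.018692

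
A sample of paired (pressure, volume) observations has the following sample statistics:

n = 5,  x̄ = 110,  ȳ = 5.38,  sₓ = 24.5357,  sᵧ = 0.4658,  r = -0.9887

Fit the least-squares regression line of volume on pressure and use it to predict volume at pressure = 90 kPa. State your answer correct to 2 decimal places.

b = r · sᵧ/sₓ = -0.9887 · 0.4658/24.5357 = -0.018770
a = ȳ − b·x̄ = 5.38 − (-0.018770)·110 = 7.444706
ŷ(90) = a + b·90 = 7.444706 + (-0.018770)·90 = 5.755401

5.76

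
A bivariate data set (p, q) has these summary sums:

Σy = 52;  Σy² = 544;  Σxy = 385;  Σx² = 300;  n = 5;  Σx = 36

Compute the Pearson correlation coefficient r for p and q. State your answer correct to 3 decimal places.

Sxx = Σx² − (Σx)²/n = 300 − 259.2 = 40.8
Sxy = Σxy − (Σx)(Σy)/n = 385 − 374.4 = 10.6
Syy = Σy² − (Σy)²/n = 544 − 540.8 = 3.2
r = Sxy/√(Sxx·Syy) = 10.6/√(130.56) = 10.6/11.426285 = 0.927686

0.928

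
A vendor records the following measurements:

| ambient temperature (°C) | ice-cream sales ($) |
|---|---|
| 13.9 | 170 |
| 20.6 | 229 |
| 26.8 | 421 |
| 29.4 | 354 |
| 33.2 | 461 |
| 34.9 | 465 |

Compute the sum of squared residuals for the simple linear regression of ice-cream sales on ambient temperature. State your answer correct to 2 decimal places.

n = 6, Σx = 158.8, Σy = 2100, Σxy = 60304.5, Σx² = 4520.42, Σy² = 812644
Sxx = Σx² − (Σx)²/n = 4520.42 − 4202.906667 = 317.513333
Sxy = Σxy − (Σx)(Σy)/n = 60304.5 − 55580 = 4724.5
Syy = Σy² − (Σy)²/n = 812644 − 735000 = 77644
b = Sxy/Sxx = 4724.5/317.513333 = 14.879690
SSE = Syy − b·Sxy = 77644 − 14.879690·4724.5 = 7344.904162

7344.90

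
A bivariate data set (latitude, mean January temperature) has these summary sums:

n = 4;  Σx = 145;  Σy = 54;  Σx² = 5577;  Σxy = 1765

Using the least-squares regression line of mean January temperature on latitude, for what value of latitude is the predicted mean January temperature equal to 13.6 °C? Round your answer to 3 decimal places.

36.083

Sxx = Σx² − (Σx)²/n = 5577 − 5256.25 = 320.75
Sxy = Σxy − (Σx)(Σy)/n = 1765 − 1957.5 = -192.5
b = Sxy/Sxx = -192.5/320.75 = -0.600156
a = ȳ − b·x̄ = 13.5 − (-0.600156)·36.25 = 35.255651
Set a + b·x = 13.6: x = (13.6 − 35.255651) / (-0.600156) = 36.083377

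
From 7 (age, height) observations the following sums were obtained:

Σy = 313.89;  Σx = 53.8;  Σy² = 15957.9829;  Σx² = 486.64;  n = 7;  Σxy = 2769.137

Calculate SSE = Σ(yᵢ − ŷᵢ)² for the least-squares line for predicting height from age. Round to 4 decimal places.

143.6139

Sxx = Σx² − (Σx)²/n = 486.64 − 413.491429 = 73.148571
Sxy = Σxy − (Σx)(Σy)/n = 2769.137 − 2412.468857 = 356.668143
Syy = Σy² − (Σy)²/n = 15957.9829 − 14075.276014 = 1882.706886
b = Sxy/Sxx = 356.668143/73.148571 = 4.875941
SSE = Syy − b·Sxy = 1882.706886 − 4.875941·356.668143 = 143.613946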